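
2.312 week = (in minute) 2.33e+04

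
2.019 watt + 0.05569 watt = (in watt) 2.075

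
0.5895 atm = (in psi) 8.663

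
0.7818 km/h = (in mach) 0.0006378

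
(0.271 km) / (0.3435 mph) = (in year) 5.596e-05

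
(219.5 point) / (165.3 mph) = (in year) 3.323e-11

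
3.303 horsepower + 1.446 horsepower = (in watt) 3541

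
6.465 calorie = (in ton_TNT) 6.465e-09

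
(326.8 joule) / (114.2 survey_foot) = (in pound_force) 2.111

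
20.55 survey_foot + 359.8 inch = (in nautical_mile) 0.008317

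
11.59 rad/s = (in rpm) 110.7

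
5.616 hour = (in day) 0.234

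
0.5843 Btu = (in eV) 3.848e+21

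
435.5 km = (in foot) 1.429e+06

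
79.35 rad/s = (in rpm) 757.7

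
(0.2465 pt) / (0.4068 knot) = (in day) 4.809e-09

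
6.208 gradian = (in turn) 0.01552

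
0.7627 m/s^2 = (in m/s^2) 0.7627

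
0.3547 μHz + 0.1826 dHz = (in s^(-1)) 0.01826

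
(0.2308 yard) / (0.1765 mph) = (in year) 8.482e-08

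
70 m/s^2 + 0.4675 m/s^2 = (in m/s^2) 70.47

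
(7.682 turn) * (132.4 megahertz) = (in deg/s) 3.662e+11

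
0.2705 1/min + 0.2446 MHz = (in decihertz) 2.446e+06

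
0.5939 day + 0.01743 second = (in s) 5.131e+04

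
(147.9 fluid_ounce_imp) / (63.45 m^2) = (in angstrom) 6.623e+05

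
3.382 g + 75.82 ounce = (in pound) 4.746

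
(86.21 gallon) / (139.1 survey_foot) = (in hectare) 7.697e-07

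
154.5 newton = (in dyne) 1.545e+07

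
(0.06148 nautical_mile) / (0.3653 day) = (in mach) 1.059e-05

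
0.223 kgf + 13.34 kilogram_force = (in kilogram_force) 13.56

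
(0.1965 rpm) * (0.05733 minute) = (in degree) 4.056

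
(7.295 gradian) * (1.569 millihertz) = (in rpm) 0.001717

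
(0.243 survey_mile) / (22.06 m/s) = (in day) 0.0002052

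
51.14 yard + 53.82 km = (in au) 3.601e-07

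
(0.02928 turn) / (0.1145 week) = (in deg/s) 0.0001522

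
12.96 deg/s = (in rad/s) 0.2262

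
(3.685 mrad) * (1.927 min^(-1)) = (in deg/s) 0.006781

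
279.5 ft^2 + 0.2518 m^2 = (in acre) 0.006479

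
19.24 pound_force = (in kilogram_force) 8.727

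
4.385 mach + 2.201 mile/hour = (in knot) 2904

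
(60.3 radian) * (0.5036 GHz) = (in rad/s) 3.037e+10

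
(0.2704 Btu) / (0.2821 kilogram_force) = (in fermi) 1.031e+17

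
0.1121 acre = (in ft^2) 4883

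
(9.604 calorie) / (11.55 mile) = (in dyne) 216.2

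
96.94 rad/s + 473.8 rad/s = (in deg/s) 3.27e+04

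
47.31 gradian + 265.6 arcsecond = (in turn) 0.1185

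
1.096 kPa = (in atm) 0.01082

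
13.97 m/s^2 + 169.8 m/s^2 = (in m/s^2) 183.8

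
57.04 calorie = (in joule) 238.7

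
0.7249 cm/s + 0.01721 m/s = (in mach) 7.183e-05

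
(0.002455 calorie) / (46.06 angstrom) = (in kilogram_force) 2.274e+05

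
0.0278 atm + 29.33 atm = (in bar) 29.75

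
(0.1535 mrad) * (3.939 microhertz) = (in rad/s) 6.046e-10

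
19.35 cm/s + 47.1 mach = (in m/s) 1.604e+04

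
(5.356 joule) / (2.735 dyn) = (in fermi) 1.958e+20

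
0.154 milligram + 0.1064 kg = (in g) 106.4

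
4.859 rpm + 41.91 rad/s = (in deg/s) 2430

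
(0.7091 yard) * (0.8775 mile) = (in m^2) 915.7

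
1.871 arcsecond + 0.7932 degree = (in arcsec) 2857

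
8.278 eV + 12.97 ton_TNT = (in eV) 3.387e+29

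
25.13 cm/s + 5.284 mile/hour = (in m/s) 2.613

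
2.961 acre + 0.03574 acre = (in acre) 2.997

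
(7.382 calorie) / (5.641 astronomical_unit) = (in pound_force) 8.228e-12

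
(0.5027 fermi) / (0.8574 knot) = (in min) 1.899e-17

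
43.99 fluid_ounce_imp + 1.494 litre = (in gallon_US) 0.7249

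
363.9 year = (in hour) 3.188e+06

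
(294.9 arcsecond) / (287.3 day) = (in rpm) 5.5e-10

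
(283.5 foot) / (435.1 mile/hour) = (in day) 5.142e-06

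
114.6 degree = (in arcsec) 4.126e+05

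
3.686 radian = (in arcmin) 1.267e+04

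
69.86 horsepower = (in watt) 5.209e+04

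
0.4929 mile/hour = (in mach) 0.0006471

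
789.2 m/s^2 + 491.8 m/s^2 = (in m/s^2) 1281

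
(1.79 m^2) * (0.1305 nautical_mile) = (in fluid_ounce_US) 1.463e+07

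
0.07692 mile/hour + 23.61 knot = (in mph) 27.25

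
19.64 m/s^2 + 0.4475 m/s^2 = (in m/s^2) 20.09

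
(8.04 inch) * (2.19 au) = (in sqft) 7.202e+11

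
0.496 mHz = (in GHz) 4.96e-13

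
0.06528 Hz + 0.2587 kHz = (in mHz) 2.588e+05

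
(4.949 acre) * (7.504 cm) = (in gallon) 3.97e+05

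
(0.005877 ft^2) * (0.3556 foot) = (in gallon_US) 0.01563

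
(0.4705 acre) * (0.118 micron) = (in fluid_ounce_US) 7.597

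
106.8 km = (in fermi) 1.068e+20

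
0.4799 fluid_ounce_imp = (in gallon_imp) 0.002999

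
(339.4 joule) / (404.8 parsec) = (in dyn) 2.717e-12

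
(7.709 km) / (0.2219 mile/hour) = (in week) 0.1285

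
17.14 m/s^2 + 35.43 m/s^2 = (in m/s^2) 52.57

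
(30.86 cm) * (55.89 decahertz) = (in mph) 385.8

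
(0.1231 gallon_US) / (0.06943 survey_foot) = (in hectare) 2.202e-06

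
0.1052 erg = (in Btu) 9.971e-12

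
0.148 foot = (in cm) 4.511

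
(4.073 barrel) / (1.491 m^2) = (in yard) 0.475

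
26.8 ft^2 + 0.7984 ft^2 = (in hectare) 0.0002564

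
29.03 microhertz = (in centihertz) 0.002903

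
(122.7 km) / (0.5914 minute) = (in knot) 6722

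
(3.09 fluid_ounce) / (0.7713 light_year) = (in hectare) 1.252e-24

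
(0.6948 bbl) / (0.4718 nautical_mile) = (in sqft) 0.001361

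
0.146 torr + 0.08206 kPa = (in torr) 0.7615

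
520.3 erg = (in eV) 3.247e+14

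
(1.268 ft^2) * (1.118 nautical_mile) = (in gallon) 6.443e+04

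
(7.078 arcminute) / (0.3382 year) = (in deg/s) 1.106e-08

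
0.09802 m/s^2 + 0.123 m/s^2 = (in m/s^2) 0.221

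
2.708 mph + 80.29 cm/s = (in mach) 0.005913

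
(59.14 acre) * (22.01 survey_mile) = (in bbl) 5.332e+10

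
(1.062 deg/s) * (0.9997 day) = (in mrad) 1.601e+06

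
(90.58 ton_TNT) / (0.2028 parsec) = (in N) 6.056e-05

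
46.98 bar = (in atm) 46.37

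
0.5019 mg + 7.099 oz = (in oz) 7.099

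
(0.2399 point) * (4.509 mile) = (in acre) 0.0001518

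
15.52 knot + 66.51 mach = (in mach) 66.53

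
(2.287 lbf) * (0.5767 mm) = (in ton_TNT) 1.402e-12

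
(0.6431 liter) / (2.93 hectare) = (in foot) 7.201e-08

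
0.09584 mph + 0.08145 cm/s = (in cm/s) 4.366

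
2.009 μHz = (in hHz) 2.009e-08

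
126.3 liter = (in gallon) 33.36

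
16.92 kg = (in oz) 596.8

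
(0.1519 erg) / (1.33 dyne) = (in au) 7.635e-15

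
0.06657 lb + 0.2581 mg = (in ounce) 1.065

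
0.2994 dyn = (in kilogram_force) 3.053e-07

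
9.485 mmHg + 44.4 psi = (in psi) 44.58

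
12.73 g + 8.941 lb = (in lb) 8.969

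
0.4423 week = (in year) 0.008482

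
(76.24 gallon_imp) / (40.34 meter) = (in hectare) 8.592e-07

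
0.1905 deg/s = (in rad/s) 0.003325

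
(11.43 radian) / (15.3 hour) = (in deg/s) 0.01189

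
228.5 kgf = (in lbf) 503.8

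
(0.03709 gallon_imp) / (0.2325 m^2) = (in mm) 0.7252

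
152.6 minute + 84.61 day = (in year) 0.2321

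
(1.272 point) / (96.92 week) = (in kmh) 2.756e-11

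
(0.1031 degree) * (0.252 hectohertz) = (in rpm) 0.433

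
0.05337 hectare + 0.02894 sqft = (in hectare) 0.05337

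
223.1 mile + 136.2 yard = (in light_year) 3.796e-11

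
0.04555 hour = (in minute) 2.733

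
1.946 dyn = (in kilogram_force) 1.984e-06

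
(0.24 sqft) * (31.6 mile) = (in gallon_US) 2.995e+05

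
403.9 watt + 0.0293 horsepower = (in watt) 425.7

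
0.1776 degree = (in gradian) 0.1973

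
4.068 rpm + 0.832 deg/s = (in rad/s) 0.4405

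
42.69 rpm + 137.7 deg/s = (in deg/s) 393.8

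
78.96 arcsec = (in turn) 6.093e-05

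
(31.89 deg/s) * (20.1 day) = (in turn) 1.538e+05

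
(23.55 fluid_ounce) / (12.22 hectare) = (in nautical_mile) 3.077e-12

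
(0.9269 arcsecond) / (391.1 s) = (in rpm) 1.097e-07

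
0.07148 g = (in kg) 7.148e-05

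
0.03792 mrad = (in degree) 0.002173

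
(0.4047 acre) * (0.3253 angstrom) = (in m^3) 5.328e-08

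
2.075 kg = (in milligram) 2.075e+06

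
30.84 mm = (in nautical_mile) 1.665e-05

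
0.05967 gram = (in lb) 0.0001315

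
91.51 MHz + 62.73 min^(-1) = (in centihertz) 9.151e+09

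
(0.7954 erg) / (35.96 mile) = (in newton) 1.374e-12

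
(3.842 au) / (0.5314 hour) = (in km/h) 1.082e+09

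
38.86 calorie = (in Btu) 0.1541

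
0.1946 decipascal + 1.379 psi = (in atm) 0.09384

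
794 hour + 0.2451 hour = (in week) 4.728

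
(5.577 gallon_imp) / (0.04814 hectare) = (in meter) 5.267e-05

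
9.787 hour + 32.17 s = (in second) 3.527e+04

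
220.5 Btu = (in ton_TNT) 5.56e-05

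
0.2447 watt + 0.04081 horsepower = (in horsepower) 0.04114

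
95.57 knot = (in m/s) 49.17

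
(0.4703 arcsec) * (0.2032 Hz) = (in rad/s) 4.633e-07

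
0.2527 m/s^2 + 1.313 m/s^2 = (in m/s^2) 1.566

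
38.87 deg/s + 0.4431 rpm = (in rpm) 6.921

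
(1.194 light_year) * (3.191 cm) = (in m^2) 3.605e+14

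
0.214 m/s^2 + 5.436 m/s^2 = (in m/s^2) 5.65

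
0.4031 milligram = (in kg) 4.031e-07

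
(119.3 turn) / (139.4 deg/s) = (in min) 5.135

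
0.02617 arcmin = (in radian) 7.613e-06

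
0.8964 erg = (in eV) 5.595e+11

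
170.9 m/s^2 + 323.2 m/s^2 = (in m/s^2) 494.1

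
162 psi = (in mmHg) 8378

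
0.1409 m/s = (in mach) 0.0004138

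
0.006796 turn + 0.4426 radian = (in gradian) 30.9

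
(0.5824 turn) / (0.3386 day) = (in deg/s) 0.007167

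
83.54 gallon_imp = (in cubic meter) 0.3798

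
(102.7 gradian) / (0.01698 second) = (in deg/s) 5443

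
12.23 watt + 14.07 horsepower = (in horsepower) 14.09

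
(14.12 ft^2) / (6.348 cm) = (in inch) 813.6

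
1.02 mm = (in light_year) 1.078e-19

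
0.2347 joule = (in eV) 1.465e+18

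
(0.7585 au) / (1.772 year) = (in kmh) 7310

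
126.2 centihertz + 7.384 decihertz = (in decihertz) 20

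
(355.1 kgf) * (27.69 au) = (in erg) 1.443e+23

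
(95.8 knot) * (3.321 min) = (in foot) 3.222e+04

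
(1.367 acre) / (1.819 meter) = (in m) 3041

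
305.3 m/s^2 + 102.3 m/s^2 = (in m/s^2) 407.6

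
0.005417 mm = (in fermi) 5.417e+09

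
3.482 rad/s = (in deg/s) 199.5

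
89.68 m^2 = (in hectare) 0.008968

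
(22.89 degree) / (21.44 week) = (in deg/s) 1.765e-06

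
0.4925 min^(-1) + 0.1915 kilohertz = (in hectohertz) 1.915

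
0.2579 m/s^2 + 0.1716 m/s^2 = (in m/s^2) 0.4295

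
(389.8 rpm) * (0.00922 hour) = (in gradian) 8.625e+04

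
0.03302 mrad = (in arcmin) 0.1135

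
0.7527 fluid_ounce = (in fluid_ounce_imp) 0.7834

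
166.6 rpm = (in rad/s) 17.45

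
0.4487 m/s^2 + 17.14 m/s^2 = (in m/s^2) 17.59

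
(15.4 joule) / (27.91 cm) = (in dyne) 5.518e+06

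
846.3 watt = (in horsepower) 1.135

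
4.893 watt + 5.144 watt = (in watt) 10.04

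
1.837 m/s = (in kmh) 6.613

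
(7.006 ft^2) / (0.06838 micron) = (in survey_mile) 5915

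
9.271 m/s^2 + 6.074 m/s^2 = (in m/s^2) 15.35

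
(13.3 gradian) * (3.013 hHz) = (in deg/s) 3607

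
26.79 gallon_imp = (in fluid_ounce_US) 4118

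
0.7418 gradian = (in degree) 0.6676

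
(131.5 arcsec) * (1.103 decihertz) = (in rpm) 0.0006715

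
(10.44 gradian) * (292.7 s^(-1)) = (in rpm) 458.4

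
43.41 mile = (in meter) 6.986e+04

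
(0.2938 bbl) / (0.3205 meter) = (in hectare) 1.457e-05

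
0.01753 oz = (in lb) 0.001096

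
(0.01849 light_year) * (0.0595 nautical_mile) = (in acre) 4.763e+12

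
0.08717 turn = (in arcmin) 1883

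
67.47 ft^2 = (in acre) 0.001549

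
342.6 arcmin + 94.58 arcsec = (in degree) 5.736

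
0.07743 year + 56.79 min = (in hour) 679.2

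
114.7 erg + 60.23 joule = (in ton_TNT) 1.44e-08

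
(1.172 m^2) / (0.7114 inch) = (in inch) 2554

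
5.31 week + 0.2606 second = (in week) 5.31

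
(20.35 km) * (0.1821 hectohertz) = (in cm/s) 3.706e+07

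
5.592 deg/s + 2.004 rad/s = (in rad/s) 2.102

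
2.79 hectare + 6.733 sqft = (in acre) 6.894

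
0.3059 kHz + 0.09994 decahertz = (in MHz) 0.0003069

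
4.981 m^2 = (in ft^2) 53.62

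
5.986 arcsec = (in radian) 2.902e-05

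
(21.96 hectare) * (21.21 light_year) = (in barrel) 2.772e+23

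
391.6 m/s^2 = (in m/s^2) 391.6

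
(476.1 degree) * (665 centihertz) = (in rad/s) 55.26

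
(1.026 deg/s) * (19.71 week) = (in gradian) 1.359e+07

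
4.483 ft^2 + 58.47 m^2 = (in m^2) 58.89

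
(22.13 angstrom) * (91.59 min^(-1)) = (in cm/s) 3.378e-07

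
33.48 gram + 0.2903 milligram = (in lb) 0.07381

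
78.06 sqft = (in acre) 0.001792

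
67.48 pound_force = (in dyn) 3.002e+07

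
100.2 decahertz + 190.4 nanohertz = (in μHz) 1.002e+09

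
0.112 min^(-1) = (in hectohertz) 1.867e-05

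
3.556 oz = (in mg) 1.008e+05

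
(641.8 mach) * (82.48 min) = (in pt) 3.066e+12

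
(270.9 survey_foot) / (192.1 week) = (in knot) 1.381e-06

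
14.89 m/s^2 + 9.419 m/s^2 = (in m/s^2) 24.31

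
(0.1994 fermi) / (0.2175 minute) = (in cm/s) 1.528e-15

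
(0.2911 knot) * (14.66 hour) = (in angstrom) 7.903e+13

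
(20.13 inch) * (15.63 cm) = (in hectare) 7.992e-06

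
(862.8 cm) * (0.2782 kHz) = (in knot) 4666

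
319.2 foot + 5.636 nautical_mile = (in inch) 4.148e+05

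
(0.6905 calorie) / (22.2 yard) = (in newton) 0.1423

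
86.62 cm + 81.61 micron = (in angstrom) 8.663e+09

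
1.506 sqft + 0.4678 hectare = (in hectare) 0.4678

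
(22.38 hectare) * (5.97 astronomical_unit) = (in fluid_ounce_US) 6.759e+21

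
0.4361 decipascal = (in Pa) 0.04361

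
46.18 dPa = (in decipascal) 46.18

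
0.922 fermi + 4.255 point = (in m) 0.001501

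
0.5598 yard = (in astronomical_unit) 3.422e-12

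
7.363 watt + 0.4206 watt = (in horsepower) 0.01044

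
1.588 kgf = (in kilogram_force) 1.588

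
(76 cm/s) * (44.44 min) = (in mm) 2.026e+06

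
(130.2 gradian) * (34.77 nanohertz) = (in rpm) 6.791e-07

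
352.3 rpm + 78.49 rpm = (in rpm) 430.8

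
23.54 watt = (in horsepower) 0.03157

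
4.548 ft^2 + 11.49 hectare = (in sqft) 1.237e+06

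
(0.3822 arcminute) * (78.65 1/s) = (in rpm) 0.0835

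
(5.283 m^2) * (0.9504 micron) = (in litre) 0.005021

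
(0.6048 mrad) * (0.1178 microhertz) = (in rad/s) 7.125e-11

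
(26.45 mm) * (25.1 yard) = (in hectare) 6.071e-05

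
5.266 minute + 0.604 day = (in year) 0.001665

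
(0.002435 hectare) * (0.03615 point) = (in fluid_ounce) 10.5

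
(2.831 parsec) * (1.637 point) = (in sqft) 5.43e+14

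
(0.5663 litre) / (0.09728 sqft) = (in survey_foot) 0.2056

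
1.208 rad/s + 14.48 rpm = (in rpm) 26.02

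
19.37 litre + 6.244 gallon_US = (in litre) 43.01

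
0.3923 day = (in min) 564.9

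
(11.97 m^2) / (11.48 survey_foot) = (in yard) 3.741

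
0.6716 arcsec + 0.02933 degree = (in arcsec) 106.3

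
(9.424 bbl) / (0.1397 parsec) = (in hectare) 3.476e-20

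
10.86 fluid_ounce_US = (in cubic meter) 0.0003212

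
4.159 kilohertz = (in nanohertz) 4.159e+12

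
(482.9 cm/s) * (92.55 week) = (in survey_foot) 8.868e+08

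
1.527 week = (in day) 10.69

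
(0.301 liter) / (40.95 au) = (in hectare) 4.913e-21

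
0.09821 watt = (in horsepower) 0.0001317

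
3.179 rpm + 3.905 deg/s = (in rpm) 3.83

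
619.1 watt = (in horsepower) 0.8302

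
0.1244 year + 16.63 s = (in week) 6.487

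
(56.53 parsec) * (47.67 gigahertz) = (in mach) 2.442e+26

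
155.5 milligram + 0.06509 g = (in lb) 0.0004863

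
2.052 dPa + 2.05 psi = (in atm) 0.1395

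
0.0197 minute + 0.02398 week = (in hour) 4.029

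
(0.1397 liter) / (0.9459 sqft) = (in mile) 9.878e-07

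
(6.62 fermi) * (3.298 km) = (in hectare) 2.183e-15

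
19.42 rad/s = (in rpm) 185.4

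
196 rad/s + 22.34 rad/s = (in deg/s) 1.251e+04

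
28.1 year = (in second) 8.862e+08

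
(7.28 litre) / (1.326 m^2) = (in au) 3.67e-14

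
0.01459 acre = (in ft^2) 635.5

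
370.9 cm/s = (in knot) 7.21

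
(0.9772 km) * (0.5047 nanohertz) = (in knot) 9.587e-07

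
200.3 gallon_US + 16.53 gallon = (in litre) 820.8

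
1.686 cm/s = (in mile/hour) 0.03771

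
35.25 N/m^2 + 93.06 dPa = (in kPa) 0.04456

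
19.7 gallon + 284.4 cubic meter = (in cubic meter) 284.5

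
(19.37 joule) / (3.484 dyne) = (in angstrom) 5.56e+15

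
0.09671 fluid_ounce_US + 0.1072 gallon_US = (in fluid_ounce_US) 13.82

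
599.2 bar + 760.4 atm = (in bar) 1370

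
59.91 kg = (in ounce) 2113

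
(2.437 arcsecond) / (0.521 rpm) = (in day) 2.506e-09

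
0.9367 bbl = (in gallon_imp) 32.76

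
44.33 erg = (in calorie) 1.06e-06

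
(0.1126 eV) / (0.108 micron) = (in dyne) 1.67e-08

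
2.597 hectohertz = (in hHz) 2.597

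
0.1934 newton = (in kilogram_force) 0.01972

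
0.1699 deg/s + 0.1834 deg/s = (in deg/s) 0.3533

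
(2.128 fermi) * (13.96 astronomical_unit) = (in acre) 1.098e-06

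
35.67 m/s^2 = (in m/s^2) 35.67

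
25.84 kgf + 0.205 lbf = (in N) 254.3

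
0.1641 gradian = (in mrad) 2.578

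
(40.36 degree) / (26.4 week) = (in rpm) 4.213e-07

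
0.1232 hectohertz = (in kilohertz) 0.01232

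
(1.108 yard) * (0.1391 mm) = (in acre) 3.482e-08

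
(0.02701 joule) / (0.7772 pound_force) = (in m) 0.007813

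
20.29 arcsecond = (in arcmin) 0.3382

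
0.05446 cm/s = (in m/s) 0.0005446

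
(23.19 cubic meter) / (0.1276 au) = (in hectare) 1.215e-13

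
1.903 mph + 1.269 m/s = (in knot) 4.12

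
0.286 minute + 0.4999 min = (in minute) 0.7859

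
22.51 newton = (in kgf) 2.295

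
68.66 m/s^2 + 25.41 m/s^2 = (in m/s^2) 94.07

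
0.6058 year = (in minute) 3.184e+05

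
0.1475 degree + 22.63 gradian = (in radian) 0.358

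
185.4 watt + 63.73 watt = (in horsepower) 0.3341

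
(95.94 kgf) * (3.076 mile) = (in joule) 4.658e+06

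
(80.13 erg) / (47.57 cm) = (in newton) 1.684e-05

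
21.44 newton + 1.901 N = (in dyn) 2.334e+06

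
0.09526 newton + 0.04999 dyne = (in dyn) 9526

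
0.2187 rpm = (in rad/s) 0.0229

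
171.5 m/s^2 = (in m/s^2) 171.5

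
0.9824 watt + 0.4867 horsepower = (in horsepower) 0.488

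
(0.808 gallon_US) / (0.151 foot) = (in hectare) 6.646e-06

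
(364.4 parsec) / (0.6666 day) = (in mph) 4.367e+14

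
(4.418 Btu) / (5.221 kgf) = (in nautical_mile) 0.04916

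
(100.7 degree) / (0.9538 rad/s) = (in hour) 0.0005119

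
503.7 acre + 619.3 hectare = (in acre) 2034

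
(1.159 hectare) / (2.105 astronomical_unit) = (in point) 0.0001043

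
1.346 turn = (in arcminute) 2.907e+04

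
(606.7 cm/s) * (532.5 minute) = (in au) 1.296e-06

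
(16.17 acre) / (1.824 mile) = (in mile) 0.01385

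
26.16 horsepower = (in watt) 1.951e+04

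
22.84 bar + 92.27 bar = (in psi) 1670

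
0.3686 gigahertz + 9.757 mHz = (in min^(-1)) 2.212e+10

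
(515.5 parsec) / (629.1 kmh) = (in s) 9.103e+16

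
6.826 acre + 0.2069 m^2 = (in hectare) 2.762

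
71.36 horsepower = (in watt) 5.321e+04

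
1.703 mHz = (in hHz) 1.703e-05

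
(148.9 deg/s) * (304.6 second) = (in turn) 126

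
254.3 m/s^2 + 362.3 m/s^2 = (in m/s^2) 616.6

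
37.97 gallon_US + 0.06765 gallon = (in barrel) 0.9057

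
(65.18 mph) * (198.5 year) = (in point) 5.17e+14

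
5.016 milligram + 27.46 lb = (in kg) 12.46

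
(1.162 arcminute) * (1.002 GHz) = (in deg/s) 1.941e+07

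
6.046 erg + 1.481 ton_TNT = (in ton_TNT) 1.481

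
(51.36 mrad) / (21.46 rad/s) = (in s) 0.002393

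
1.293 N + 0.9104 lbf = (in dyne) 5.343e+05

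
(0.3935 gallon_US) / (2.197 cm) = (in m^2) 0.0678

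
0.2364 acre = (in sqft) 1.03e+04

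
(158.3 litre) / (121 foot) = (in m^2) 0.004292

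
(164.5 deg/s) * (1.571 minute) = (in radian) 270.6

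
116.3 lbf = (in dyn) 5.173e+07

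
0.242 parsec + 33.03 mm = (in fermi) 7.467e+30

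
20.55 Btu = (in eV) 1.353e+23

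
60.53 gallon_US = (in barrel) 1.441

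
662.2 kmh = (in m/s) 183.9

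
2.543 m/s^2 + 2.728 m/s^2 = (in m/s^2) 5.271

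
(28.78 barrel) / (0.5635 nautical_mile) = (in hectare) 4.384e-07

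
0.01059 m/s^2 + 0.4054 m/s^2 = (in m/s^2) 0.416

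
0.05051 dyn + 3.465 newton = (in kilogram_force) 0.3533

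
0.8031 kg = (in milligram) 8.031e+05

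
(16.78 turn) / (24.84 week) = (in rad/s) 7.018e-06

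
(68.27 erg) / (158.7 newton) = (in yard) 4.705e-08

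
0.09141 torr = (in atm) 0.0001203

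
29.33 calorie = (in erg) 1.227e+09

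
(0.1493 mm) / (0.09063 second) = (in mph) 0.003685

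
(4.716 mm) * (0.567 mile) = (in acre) 0.001063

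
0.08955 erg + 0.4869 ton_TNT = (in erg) 2.037e+16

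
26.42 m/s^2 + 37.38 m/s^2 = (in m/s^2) 63.8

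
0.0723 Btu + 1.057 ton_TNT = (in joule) 4.422e+09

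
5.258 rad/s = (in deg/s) 301.3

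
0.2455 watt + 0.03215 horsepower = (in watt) 24.22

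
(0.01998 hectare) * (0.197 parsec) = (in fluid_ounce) 4.107e+22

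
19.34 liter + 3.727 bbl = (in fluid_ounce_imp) 2.154e+04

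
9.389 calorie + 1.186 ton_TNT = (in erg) 4.962e+16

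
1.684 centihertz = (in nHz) 1.684e+07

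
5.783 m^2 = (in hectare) 0.0005783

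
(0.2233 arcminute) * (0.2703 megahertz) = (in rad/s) 17.56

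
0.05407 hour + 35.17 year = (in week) 1834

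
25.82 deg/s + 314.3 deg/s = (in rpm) 56.69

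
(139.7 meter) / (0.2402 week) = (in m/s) 0.0009616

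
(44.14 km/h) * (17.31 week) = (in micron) 1.284e+14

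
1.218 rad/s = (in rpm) 11.63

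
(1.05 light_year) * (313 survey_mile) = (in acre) 1.236e+18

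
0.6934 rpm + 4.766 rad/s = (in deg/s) 277.2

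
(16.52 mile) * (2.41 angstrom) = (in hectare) 6.407e-10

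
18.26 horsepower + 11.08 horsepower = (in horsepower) 29.34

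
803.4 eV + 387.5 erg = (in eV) 2.419e+14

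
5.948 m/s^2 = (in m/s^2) 5.948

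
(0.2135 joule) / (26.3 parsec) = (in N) 2.631e-19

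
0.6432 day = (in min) 926.2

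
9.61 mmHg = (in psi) 0.1858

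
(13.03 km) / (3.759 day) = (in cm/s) 4.012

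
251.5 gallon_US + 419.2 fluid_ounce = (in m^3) 0.9644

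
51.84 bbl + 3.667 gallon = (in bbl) 51.93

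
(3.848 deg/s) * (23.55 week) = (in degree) 5.481e+07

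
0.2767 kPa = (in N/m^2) 276.7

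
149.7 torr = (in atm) 0.197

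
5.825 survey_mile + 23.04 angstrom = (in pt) 2.657e+07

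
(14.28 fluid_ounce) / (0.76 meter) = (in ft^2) 0.005981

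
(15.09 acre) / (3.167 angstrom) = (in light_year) 0.02038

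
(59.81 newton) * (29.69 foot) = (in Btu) 0.513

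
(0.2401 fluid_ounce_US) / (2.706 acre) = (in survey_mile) 4.029e-13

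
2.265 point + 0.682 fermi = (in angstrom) 7.99e+06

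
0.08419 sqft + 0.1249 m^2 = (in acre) 3.28e-05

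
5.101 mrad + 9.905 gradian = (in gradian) 10.23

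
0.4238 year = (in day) 154.7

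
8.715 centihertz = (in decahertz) 0.008715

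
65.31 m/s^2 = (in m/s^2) 65.31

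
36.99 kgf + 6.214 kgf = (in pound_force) 95.25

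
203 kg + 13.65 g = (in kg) 203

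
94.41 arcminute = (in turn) 0.004371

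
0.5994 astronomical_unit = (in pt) 2.542e+14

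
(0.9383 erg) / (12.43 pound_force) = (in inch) 6.681e-08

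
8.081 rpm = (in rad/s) 0.8462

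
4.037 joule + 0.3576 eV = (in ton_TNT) 9.649e-10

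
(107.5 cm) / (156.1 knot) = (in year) 4.245e-10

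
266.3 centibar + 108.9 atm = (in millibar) 1.13e+05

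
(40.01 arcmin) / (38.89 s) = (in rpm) 0.002858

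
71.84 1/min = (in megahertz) 1.197e-06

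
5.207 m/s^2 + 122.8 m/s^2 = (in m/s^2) 128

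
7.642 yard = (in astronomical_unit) 4.671e-11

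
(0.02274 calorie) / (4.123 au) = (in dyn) 1.543e-08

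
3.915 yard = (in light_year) 3.784e-16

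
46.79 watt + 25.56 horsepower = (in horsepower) 25.62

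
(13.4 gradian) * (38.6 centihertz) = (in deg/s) 4.655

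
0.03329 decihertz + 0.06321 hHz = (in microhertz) 6.324e+06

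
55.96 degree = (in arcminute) 3358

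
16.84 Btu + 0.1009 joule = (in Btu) 16.84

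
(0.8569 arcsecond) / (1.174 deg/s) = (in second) 0.0002027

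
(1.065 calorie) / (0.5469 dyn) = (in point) 2.31e+09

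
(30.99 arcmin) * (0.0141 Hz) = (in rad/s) 0.0001271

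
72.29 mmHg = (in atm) 0.09512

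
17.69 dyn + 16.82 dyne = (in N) 0.0003451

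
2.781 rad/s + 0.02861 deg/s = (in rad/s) 2.781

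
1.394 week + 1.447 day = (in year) 0.0307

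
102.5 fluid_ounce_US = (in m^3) 0.003031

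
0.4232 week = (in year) 0.008116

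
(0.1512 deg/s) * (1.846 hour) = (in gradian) 1116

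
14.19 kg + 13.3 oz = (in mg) 1.457e+07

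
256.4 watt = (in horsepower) 0.3438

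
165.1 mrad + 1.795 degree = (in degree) 11.25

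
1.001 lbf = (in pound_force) 1.001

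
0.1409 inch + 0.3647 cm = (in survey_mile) 4.49e-06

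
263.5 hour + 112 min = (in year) 0.03029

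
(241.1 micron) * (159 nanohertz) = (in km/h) 1.38e-10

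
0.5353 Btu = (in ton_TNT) 1.35e-07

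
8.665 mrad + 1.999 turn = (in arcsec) 2.592e+06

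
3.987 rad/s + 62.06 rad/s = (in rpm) 630.7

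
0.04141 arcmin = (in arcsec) 2.485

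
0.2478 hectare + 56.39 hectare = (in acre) 140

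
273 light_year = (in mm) 2.583e+21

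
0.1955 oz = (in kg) 0.005542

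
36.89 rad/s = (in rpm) 352.3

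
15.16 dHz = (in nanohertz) 1.516e+09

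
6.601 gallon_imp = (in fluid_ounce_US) 1015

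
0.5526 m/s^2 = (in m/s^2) 0.5526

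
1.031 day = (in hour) 24.74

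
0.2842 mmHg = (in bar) 0.0003789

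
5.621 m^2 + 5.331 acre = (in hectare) 2.158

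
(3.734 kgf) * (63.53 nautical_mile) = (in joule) 4.308e+06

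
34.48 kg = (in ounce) 1216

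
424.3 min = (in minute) 424.3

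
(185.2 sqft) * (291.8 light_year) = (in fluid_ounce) 1.606e+24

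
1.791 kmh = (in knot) 0.9671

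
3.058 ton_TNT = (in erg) 1.279e+17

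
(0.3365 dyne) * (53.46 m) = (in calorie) 4.3e-05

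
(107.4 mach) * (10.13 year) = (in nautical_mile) 6.308e+09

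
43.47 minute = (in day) 0.03019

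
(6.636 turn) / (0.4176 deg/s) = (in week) 0.009459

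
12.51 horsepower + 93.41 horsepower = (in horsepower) 105.9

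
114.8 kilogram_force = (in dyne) 1.126e+08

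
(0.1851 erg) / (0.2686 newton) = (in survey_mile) 4.282e-11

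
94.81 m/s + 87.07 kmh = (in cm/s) 1.19e+04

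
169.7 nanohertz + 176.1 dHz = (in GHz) 1.761e-08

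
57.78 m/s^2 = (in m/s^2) 57.78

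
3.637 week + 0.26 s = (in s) 2.2e+06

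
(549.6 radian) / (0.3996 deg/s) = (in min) 1313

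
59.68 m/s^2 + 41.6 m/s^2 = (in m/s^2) 101.3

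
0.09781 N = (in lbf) 0.02199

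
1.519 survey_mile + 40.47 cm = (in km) 2.445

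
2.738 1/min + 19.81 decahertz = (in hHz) 1.981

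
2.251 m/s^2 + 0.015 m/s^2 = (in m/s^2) 2.266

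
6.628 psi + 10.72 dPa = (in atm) 0.451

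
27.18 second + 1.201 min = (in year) 3.147e-06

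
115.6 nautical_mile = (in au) 1.431e-06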